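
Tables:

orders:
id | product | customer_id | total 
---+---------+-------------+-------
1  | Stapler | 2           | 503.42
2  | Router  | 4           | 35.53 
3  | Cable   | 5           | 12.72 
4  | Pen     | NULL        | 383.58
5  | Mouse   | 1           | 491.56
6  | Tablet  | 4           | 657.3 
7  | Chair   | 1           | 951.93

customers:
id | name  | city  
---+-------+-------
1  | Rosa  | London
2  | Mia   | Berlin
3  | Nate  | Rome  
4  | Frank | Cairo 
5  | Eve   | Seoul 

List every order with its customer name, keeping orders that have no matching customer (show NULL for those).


LEFT JOIN keeps every row from orders (the left table); where customer_id has no match in customers, the customer columns become NULL. Walk through each order:
  - order 1 (Stapler): customer_id=2 -> matches Mia
  - order 2 (Router): customer_id=4 -> matches Frank
  - order 3 (Cable): customer_id=5 -> matches Eve
  - order 4 (Pen): customer_id=NULL, no match -> kept with NULL
  - order 5 (Mouse): customer_id=1 -> matches Rosa
  - order 6 (Tablet): customer_id=4 -> matches Frank
  - order 7 (Chair): customer_id=1 -> matches Rosa
All 7 rows appear; 1 has NULL customer.

SQL:
SELECT a.product, b.name AS customer
FROM orders a
LEFT JOIN customers b ON a.customer_id = b.id

Result:
product | customer
--------+---------
Stapler | Mia     
Router  | Frank   
Cable   | Eve     
Pen     | NULL    
Mouse   | Rosa    
Tablet  | Frank   
Chair   | Rosa    


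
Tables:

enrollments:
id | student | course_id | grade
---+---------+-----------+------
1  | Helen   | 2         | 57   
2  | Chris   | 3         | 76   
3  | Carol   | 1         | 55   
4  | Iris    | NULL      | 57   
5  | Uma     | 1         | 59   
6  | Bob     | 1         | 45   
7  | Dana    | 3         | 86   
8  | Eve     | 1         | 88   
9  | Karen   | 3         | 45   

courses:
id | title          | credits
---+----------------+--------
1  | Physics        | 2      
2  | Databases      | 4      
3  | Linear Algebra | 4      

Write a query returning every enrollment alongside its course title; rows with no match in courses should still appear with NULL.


LEFT JOIN keeps every row from enrollments (the left table); where course_id has no match in courses, the course columns become NULL. Walk through each enrollment:
  - enrollment 1 (Helen): course_id=2 -> matches Databases
  - enrollment 2 (Chris): course_id=3 -> matches Linear Algebra
  - enrollment 3 (Carol): course_id=1 -> matches Physics
  - enrollment 4 (Iris): course_id=NULL, no match -> kept with NULL
  - enrollment 5 (Uma): course_id=1 -> matches Physics
  - enrollment 6 (Bob): course_id=1 -> matches Physics
  - enrollment 7 (Dana): course_id=3 -> matches Linear Algebra
  - enrollment 8 (Eve): course_id=1 -> matches Physics
  - enrollment 9 (Karen): course_id=3 -> matches Linear Algebra
All 9 rows appear; 1 has NULL course.

SQL:
SELECT a.student, b.title AS course
FROM enrollments a
LEFT JOIN courses b ON a.course_id = b.id

Result:
student | course        
--------+---------------
Helen   | Databases     
Chris   | Linear Algebra
Carol   | Physics       
Iris    | NULL          
Uma     | Physics       
Bob     | Physics       
Dana    | Linear Algebra
Eve     | Physics       
Karen   | Linear Algebra


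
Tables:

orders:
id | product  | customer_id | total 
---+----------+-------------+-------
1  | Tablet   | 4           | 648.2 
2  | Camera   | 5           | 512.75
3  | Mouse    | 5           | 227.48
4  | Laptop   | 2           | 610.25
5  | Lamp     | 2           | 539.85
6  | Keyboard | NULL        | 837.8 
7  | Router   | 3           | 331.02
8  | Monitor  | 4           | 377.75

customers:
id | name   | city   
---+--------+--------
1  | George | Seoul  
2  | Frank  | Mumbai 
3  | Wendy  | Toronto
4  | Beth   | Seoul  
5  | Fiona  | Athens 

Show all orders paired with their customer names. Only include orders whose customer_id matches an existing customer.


INNER JOIN keeps only orders rows whose customer_id matches an id in customers. Walk through each order:
  - order 1 (Tablet): customer_id=4 -> matches Beth
  - order 2 (Camera): customer_id=5 -> matches Fiona
  - order 3 (Mouse): customer_id=5 -> matches Fiona
  - order 4 (Laptop): customer_id=2 -> matches Frank
  - order 5 (Lamp): customer_id=2 -> matches Frank
  - order 6 (Keyboard): customer_id=NULL, no match -> dropped
  - order 7 (Router): customer_id=3 -> matches Wendy
  - order 8 (Monitor): customer_id=4 -> matches Beth
So 1 of 8 rows is dropped.

SQL:
SELECT a.product, b.name AS customer
FROM orders a
INNER JOIN customers b ON a.customer_id = b.id

Result:
product | customer
--------+---------
Tablet  | Beth    
Camera  | Fiona   
Mouse   | Fiona   
Laptop  | Frank   
Lamp    | Frank   
Router  | Wendy   
Monitor | Beth    


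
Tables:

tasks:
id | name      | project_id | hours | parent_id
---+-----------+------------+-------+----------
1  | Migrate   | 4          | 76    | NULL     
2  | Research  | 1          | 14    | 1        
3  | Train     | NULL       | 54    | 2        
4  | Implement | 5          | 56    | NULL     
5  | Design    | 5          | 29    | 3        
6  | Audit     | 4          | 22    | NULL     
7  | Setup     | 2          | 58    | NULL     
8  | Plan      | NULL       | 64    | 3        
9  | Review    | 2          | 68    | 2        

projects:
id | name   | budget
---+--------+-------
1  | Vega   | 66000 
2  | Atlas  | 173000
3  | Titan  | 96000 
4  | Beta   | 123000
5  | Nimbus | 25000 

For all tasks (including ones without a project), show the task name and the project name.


LEFT JOIN keeps every row from tasks (the left table); where project_id has no match in projects, the project columns become NULL. Walk through each task:
  - task 1 (Migrate): project_id=4 -> matches Beta
  - task 2 (Research): project_id=1 -> matches Vega
  - task 3 (Train): project_id=NULL, no match -> kept with NULL
  - task 4 (Implement): project_id=5 -> matches Nimbus
  - task 5 (Design): project_id=5 -> matches Nimbus
  - task 6 (Audit): project_id=4 -> matches Beta
  - task 7 (Setup): project_id=2 -> matches Atlas
  - task 8 (Plan): project_id=NULL, no match -> kept with NULL
  - task 9 (Review): project_id=2 -> matches Atlas
All 9 rows appear; 2 have NULL project.

SQL:
SELECT a.name, b.name AS project
FROM tasks a
LEFT JOIN projects b ON a.project_id = b.id

Result:
name      | project
----------+--------
Migrate   | Beta   
Research  | Vega   
Train     | NULL   
Implement | Nimbus 
Design    | Nimbus 
Audit     | Beta   
Setup     | Atlas  
Plan      | NULL   
Review    | Atlas  


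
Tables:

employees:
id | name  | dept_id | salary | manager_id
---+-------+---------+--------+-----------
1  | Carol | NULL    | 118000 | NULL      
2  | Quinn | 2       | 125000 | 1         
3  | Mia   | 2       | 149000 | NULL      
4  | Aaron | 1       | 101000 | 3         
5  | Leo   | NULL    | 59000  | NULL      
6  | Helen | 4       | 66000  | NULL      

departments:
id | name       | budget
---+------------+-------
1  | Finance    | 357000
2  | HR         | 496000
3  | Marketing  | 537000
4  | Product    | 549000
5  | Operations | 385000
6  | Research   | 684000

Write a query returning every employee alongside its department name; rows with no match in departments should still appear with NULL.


LEFT JOIN keeps every row from employees (the left table); where dept_id has no match in departments, the department columns become NULL. Walk through each employee:
  - employee 1 (Carol): dept_id=NULL, no match -> kept with NULL
  - employee 2 (Quinn): dept_id=2 -> matches HR
  - employee 3 (Mia): dept_id=2 -> matches HR
  - employee 4 (Aaron): dept_id=1 -> matches Finance
  - employee 5 (Leo): dept_id=NULL, no match -> kept with NULL
  - employee 6 (Helen): dept_id=4 -> matches Product
All 6 rows appear; 2 have NULL department.

SQL:
SELECT a.name, b.name AS department
FROM employees a
LEFT JOIN departments b ON a.dept_id = b.id

Result:
name  | department
------+-----------
Carol | NULL      
Quinn | HR        
Mia   | HR        
Aaron | Finance   
Leo   | NULL      
Helen | Product   


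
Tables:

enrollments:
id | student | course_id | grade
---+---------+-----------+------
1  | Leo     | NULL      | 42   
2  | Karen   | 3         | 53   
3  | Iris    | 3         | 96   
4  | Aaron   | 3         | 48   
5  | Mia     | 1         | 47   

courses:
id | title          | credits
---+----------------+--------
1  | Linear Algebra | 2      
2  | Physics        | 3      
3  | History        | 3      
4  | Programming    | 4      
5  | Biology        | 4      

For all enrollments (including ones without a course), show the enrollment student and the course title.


LEFT JOIN keeps every row from enrollments (the left table); where course_id has no match in courses, the course columns become NULL. Walk through each enrollment:
  - enrollment 1 (Leo): course_id=NULL, no match -> kept with NULL
  - enrollment 2 (Karen): course_id=3 -> matches History
  - enrollment 3 (Iris): course_id=3 -> matches History
  - enrollment 4 (Aaron): course_id=3 -> matches History
  - enrollment 5 (Mia): course_id=1 -> matches Linear Algebra
All 5 rows appear; 1 has NULL course.

SQL:
SELECT a.student, b.title AS course
FROM enrollments a
LEFT JOIN courses b ON a.course_id = b.id

Result:
student | course        
--------+---------------
Leo     | NULL          
Karen   | History       
Iris    | History       
Aaron   | History       
Mia     | Linear Algebra


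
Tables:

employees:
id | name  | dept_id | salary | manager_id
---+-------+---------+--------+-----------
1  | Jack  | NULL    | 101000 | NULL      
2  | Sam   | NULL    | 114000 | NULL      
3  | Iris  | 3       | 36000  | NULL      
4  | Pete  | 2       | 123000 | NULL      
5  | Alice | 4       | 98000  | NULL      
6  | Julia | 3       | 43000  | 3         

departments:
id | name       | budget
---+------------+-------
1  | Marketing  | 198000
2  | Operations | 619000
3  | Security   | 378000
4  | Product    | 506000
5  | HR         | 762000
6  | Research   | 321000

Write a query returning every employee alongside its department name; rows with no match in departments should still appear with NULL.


LEFT JOIN keeps every row from employees (the left table); where dept_id has no match in departments, the department columns become NULL. Walk through each employee:
  - employee 1 (Jack): dept_id=NULL, no match -> kept with NULL
  - employee 2 (Sam): dept_id=NULL, no match -> kept with NULL
  - employee 3 (Iris): dept_id=3 -> matches Security
  - employee 4 (Pete): dept_id=2 -> matches Operations
  - employee 5 (Alice): dept_id=4 -> matches Product
  - employee 6 (Julia): dept_id=3 -> matches Security
All 6 rows appear; 2 have NULL department.

SQL:
SELECT a.name, b.name AS department
FROM employees a
LEFT JOIN departments b ON a.dept_id = b.id

Result:
name  | department
------+-----------
Jack  | NULL      
Sam   | NULL      
Iris  | Security  
Pete  | Operations
Alice | Product   
Julia | Security  


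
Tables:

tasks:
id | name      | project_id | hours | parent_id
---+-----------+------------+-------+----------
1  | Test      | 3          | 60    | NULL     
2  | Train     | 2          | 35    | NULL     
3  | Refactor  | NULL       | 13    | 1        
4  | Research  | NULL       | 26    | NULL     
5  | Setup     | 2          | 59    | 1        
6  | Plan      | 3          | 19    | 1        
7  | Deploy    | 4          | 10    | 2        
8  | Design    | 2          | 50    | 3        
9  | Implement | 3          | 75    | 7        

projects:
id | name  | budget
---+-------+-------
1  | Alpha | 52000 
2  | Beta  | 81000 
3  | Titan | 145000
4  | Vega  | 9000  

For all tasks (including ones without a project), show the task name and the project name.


LEFT JOIN keeps every row from tasks (the left table); where project_id has no match in projects, the project columns become NULL. Walk through each task:
  - task 1 (Test): project_id=3 -> matches Titan
  - task 2 (Train): project_id=2 -> matches Beta
  - task 3 (Refactor): project_id=NULL, no match -> kept with NULL
  - task 4 (Research): project_id=NULL, no match -> kept with NULL
  - task 5 (Setup): project_id=2 -> matches Beta
  - task 6 (Plan): project_id=3 -> matches Titan
  - task 7 (Deploy): project_id=4 -> matches Vega
  - task 8 (Design): project_id=2 -> matches Beta
  - task 9 (Implement): project_id=3 -> matches Titan
All 9 rows appear; 2 have NULL project.

SQL:
SELECT a.name, b.name AS project
FROM tasks a
LEFT JOIN projects b ON a.project_id = b.id

Result:
name      | project
----------+--------
Test      | Titan  
Train     | Beta   
Refactor  | NULL   
Research  | NULL   
Setup     | Beta   
Plan      | Titan  
Deploy    | Vega   
Design    | Beta   
Implement | Titan  


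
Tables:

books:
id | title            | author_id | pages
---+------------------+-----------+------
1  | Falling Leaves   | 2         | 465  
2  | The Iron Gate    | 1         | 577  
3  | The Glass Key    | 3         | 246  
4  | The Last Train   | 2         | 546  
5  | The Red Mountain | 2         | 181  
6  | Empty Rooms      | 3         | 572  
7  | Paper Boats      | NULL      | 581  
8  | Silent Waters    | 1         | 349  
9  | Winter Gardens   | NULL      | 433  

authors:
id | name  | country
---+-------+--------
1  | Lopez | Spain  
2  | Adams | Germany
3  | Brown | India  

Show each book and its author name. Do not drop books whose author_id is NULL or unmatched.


LEFT JOIN keeps every row from books (the left table); where author_id has no match in authors, the author columns become NULL. Walk through each book:
  - book 1 (Falling Leaves): author_id=2 -> matches Adams
  - book 2 (The Iron Gate): author_id=1 -> matches Lopez
  - book 3 (The Glass Key): author_id=3 -> matches Brown
  - book 4 (The Last Train): author_id=2 -> matches Adams
  - book 5 (The Red Mountain): author_id=2 -> matches Adams
  - book 6 (Empty Rooms): author_id=3 -> matches Brown
  - book 7 (Paper Boats): author_id=NULL, no match -> kept with NULL
  - book 8 (Silent Waters): author_id=1 -> matches Lopez
  - book 9 (Winter Gardens): author_id=NULL, no match -> kept with NULL
All 9 rows appear; 2 have NULL author.

SQL:
SELECT a.title, b.name AS author
FROM books a
LEFT JOIN authors b ON a.author_id = b.id

Result:
title            | author
-----------------+-------
Falling Leaves   | Adams 
The Iron Gate    | Lopez 
The Glass Key    | Brown 
The Last Train   | Adams 
The Red Mountain | Adams 
Empty Rooms      | Brown 
Paper Boats      | NULL  
Silent Waters    | Lopez 
Winter Gardens   | NULL  


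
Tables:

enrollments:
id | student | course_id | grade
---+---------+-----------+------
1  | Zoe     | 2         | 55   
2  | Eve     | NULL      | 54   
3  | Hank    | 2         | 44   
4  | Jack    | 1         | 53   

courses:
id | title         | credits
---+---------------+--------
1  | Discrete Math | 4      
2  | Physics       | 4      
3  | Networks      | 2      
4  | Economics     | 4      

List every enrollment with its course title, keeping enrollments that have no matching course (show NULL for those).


LEFT JOIN keeps every row from enrollments (the left table); where course_id has no match in courses, the course columns become NULL. Walk through each enrollment:
  - enrollment 1 (Zoe): course_id=2 -> matches Physics
  - enrollment 2 (Eve): course_id=NULL, no match -> kept with NULL
  - enrollment 3 (Hank): course_id=2 -> matches Physics
  - enrollment 4 (Jack): course_id=1 -> matches Discrete Math
All 4 rows appear; 1 has NULL course.

SQL:
SELECT a.student, b.title AS course
FROM enrollments a
LEFT JOIN courses b ON a.course_id = b.id

Result:
student | course       
--------+--------------
Zoe     | Physics      
Eve     | NULL         
Hank    | Physics      
Jack    | Discrete Math


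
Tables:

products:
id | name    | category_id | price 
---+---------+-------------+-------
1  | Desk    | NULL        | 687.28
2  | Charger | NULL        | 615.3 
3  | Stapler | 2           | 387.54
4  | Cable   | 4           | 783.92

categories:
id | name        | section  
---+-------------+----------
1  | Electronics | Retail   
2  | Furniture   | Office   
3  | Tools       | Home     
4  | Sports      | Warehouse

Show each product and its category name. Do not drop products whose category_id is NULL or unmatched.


LEFT JOIN keeps every row from products (the left table); where category_id has no match in categories, the category columns become NULL. Walk through each product:
  - product 1 (Desk): category_id=NULL, no match -> kept with NULL
  - product 2 (Charger): category_id=NULL, no match -> kept with NULL
  - product 3 (Stapler): category_id=2 -> matches Furniture
  - product 4 (Cable): category_id=4 -> matches Sports
All 4 rows appear; 2 have NULL category.

SQL:
SELECT a.name, b.name AS category
FROM products a
LEFT JOIN categories b ON a.category_id = b.id

Result:
name    | category 
--------+----------
Desk    | NULL     
Charger | NULL     
Stapler | Furniture
Cable   | Sports   


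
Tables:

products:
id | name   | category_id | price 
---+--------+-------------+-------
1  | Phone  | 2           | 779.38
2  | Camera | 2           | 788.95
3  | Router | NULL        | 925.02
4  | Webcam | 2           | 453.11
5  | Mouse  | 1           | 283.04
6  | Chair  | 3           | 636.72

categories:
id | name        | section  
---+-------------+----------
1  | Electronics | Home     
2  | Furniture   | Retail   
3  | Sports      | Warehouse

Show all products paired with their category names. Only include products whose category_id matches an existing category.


INNER JOIN keeps only products rows whose category_id matches an id in categories. Walk through each product:
  - product 1 (Phone): category_id=2 -> matches Furniture
  - product 2 (Camera): category_id=2 -> matches Furniture
  - product 3 (Router): category_id=NULL, no match -> dropped
  - product 4 (Webcam): category_id=2 -> matches Furniture
  - product 5 (Mouse): category_id=1 -> matches Electronics
  - product 6 (Chair): category_id=3 -> matches Sports
So 1 of 6 rows is dropped.

SQL:
SELECT a.name, b.name AS category
FROM products a
INNER JOIN categories b ON a.category_id = b.id

Result:
name   | category   
-------+------------
Phone  | Furniture  
Camera | Furniture  
Webcam | Furniture  
Mouse  | Electronics
Chair  | Sports     


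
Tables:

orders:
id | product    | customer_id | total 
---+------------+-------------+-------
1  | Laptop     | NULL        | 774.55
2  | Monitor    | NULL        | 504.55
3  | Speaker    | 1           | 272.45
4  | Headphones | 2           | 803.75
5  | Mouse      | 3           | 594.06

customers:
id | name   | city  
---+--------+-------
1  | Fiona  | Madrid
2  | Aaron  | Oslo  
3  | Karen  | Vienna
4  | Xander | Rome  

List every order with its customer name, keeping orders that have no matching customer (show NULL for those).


LEFT JOIN keeps every row from orders (the left table); where customer_id has no match in customers, the customer columns become NULL. Walk through each order:
  - order 1 (Laptop): customer_id=NULL, no match -> kept with NULL
  - order 2 (Monitor): customer_id=NULL, no match -> kept with NULL
  - order 3 (Speaker): customer_id=1 -> matches Fiona
  - order 4 (Headphones): customer_id=2 -> matches Aaron
  - order 5 (Mouse): customer_id=3 -> matches Karen
All 5 rows appear; 2 have NULL customer.

SQL:
SELECT a.product, b.name AS customer
FROM orders a
LEFT JOIN customers b ON a.customer_id = b.id

Result:
product    | customer
-----------+---------
Laptop     | NULL    
Monitor    | NULL    
Speaker    | Fiona   
Headphones | Aaron   
Mouse      | Karen   


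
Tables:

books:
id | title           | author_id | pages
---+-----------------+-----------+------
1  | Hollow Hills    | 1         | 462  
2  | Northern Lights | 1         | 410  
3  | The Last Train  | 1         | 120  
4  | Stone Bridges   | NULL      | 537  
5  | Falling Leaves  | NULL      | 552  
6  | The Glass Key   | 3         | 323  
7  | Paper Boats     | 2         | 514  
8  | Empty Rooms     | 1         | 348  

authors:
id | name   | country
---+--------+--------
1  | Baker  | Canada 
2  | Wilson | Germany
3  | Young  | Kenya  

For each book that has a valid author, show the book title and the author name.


INNER JOIN keeps only books rows whose author_id matches an id in authors. Walk through each book:
  - book 1 (Hollow Hills): author_id=1 -> matches Baker
  - book 2 (Northern Lights): author_id=1 -> matches Baker
  - book 3 (The Last Train): author_id=1 -> matches Baker
  - book 4 (Stone Bridges): author_id=NULL, no match -> dropped
  - book 5 (Falling Leaves): author_id=NULL, no match -> dropped
  - book 6 (The Glass Key): author_id=3 -> matches Young
  - book 7 (Paper Boats): author_id=2 -> matches Wilson
  - book 8 (Empty Rooms): author_id=1 -> matches Baker
So 2 of 8 rows are dropped.

SQL:
SELECT a.title, b.name AS author
FROM books a
INNER JOIN authors b ON a.author_id = b.id

Result:
title           | author
----------------+-------
Hollow Hills    | Baker 
Northern Lights | Baker 
The Last Train  | Baker 
The Glass Key   | Young 
Paper Boats     | Wilson
Empty Rooms     | Baker 


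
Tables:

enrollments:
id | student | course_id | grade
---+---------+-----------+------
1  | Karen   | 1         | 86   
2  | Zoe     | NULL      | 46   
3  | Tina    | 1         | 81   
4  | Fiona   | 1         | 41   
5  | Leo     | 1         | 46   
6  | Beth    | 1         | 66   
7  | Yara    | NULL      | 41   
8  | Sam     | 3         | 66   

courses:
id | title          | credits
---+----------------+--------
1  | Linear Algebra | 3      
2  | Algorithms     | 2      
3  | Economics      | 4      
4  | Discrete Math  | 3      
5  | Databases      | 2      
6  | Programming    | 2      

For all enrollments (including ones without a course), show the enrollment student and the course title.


LEFT JOIN keeps every row from enrollments (the left table); where course_id has no match in courses, the course columns become NULL. Walk through each enrollment:
  - enrollment 1 (Karen): course_id=1 -> matches Linear Algebra
  - enrollment 2 (Zoe): course_id=NULL, no match -> kept with NULL
  - enrollment 3 (Tina): course_id=1 -> matches Linear Algebra
  - enrollment 4 (Fiona): course_id=1 -> matches Linear Algebra
  - enrollment 5 (Leo): course_id=1 -> matches Linear Algebra
  - enrollment 6 (Beth): course_id=1 -> matches Linear Algebra
  - enrollment 7 (Yara): course_id=NULL, no match -> kept with NULL
  - enrollment 8 (Sam): course_id=3 -> matches Economics
All 8 rows appear; 2 have NULL course.

SQL:
SELECT a.student, b.title AS course
FROM enrollments a
LEFT JOIN courses b ON a.course_id = b.id

Result:
student | course        
--------+---------------
Karen   | Linear Algebra
Zoe     | NULL          
Tina    | Linear Algebra
Fiona   | Linear Algebra
Leo     | Linear Algebra
Beth    | Linear Algebra
Yara    | NULL          
Sam     | Economics     


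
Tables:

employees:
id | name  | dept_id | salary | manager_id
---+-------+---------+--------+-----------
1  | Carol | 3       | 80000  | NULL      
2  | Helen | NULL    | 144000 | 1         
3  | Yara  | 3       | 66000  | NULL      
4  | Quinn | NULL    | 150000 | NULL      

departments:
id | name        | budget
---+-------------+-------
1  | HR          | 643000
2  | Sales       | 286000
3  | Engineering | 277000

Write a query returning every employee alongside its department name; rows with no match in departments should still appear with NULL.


LEFT JOIN keeps every row from employees (the left table); where dept_id has no match in departments, the department columns become NULL. Walk through each employee:
  - employee 1 (Carol): dept_id=3 -> matches Engineering
  - employee 2 (Helen): dept_id=NULL, no match -> kept with NULL
  - employee 3 (Yara): dept_id=3 -> matches Engineering
  - employee 4 (Quinn): dept_id=NULL, no match -> kept with NULL
All 4 rows appear; 2 have NULL department.

SQL:
SELECT a.name, b.name AS department
FROM employees a
LEFT JOIN departments b ON a.dept_id = b.id

Result:
name  | department 
------+------------
Carol | Engineering
Helen | NULL       
Yara  | Engineering
Quinn | NULL       


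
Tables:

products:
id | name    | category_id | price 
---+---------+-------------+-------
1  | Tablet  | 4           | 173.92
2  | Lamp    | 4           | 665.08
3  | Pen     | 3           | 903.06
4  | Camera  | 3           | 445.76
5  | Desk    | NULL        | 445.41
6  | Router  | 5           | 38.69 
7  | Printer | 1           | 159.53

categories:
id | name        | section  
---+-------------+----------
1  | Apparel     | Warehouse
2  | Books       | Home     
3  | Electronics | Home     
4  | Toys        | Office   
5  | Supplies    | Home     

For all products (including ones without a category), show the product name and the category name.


LEFT JOIN keeps every row from products (the left table); where category_id has no match in categories, the category columns become NULL. Walk through each product:
  - product 1 (Tablet): category_id=4 -> matches Toys
  - product 2 (Lamp): category_id=4 -> matches Toys
  - product 3 (Pen): category_id=3 -> matches Electronics
  - product 4 (Camera): category_id=3 -> matches Electronics
  - product 5 (Desk): category_id=NULL, no match -> kept with NULL
  - product 6 (Router): category_id=5 -> matches Supplies
  - product 7 (Printer): category_id=1 -> matches Apparel
All 7 rows appear; 1 has NULL category.

SQL:
SELECT a.name, b.name AS category
FROM products a
LEFT JOIN categories b ON a.category_id = b.id

Result:
name    | category   
--------+------------
Tablet  | Toys       
Lamp    | Toys       
Pen     | Electronics
Camera  | Electronics
Desk    | NULL       
Router  | Supplies   
Printer | Apparel    


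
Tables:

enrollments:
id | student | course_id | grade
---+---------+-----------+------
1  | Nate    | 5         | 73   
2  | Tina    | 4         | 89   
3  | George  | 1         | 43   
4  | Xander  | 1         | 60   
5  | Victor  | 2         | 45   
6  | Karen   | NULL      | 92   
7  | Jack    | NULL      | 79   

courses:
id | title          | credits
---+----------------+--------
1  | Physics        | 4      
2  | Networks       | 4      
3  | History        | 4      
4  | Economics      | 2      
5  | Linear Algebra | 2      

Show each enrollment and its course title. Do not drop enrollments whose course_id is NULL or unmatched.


LEFT JOIN keeps every row from enrollments (the left table); where course_id has no match in courses, the course columns become NULL. Walk through each enrollment:
  - enrollment 1 (Nate): course_id=5 -> matches Linear Algebra
  - enrollment 2 (Tina): course_id=4 -> matches Economics
  - enrollment 3 (George): course_id=1 -> matches Physics
  - enrollment 4 (Xander): course_id=1 -> matches Physics
  - enrollment 5 (Victor): course_id=2 -> matches Networks
  - enrollment 6 (Karen): course_id=NULL, no match -> kept with NULL
  - enrollment 7 (Jack): course_id=NULL, no match -> kept with NULL
All 7 rows appear; 2 have NULL course.

SQL:
SELECT a.student, b.title AS course
FROM enrollments a
LEFT JOIN courses b ON a.course_id = b.id

Result:
student | course        
--------+---------------
Nate    | Linear Algebra
Tina    | Economics     
George  | Physics       
Xander  | Physics       
Victor  | Networks      
Karen   | NULL          
Jack    | NULL          


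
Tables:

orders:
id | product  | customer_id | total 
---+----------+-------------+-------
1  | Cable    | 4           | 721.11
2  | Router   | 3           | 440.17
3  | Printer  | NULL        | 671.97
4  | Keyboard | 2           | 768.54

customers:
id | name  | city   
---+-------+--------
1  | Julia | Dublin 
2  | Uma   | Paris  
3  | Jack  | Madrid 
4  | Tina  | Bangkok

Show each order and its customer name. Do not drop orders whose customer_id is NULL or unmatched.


LEFT JOIN keeps every row from orders (the left table); where customer_id has no match in customers, the customer columns become NULL. Walk through each order:
  - order 1 (Cable): customer_id=4 -> matches Tina
  - order 2 (Router): customer_id=3 -> matches Jack
  - order 3 (Printer): customer_id=NULL, no match -> kept with NULL
  - order 4 (Keyboard): customer_id=2 -> matches Uma
All 4 rows appear; 1 has NULL customer.

SQL:
SELECT a.product, b.name AS customer
FROM orders a
LEFT JOIN customers b ON a.customer_id = b.id

Result:
product  | customer
---------+---------
Cable    | Tina    
Router   | Jack    
Printer  | NULL    
Keyboard | Uma     


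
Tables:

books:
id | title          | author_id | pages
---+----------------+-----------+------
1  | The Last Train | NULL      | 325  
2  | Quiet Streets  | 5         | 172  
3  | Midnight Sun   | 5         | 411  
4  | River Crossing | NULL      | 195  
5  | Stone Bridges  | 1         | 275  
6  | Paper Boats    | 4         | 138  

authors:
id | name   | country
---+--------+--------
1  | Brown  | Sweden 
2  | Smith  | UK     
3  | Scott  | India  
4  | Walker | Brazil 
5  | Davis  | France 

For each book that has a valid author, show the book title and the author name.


INNER JOIN keeps only books rows whose author_id matches an id in authors. Walk through each book:
  - book 1 (The Last Train): author_id=NULL, no match -> dropped
  - book 2 (Quiet Streets): author_id=5 -> matches Davis
  - book 3 (Midnight Sun): author_id=5 -> matches Davis
  - book 4 (River Crossing): author_id=NULL, no match -> dropped
  - book 5 (Stone Bridges): author_id=1 -> matches Brown
  - book 6 (Paper Boats): author_id=4 -> matches Walker
So 2 of 6 rows are dropped.

SQL:
SELECT a.title, b.name AS author
FROM books a
INNER JOIN authors b ON a.author_id = b.id

Result:
title         | author
--------------+-------
Quiet Streets | Davis 
Midnight Sun  | Davis 
Stone Bridges | Brown 
Paper Boats   | Walker


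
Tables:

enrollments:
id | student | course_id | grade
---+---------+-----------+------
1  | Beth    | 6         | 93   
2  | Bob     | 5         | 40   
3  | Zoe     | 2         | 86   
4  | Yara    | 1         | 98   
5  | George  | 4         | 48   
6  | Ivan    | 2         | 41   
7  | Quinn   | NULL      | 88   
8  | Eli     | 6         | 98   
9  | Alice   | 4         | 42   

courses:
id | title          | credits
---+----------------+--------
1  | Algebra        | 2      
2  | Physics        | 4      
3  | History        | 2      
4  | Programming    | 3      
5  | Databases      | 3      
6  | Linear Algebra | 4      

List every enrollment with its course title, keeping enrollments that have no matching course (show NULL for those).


LEFT JOIN keeps every row from enrollments (the left table); where course_id has no match in courses, the course columns become NULL. Walk through each enrollment:
  - enrollment 1 (Beth): course_id=6 -> matches Linear Algebra
  - enrollment 2 (Bob): course_id=5 -> matches Databases
  - enrollment 3 (Zoe): course_id=2 -> matches Physics
  - enrollment 4 (Yara): course_id=1 -> matches Algebra
  - enrollment 5 (George): course_id=4 -> matches Programming
  - enrollment 6 (Ivan): course_id=2 -> matches Physics
  - enrollment 7 (Quinn): course_id=NULL, no match -> kept with NULL
  - enrollment 8 (Eli): course_id=6 -> matches Linear Algebra
  - enrollment 9 (Alice): course_id=4 -> matches Programming
All 9 rows appear; 1 has NULL course.

SQL:
SELECT a.student, b.title AS course
FROM enrollments a
LEFT JOIN courses b ON a.course_id = b.id

Result:
student | course        
--------+---------------
Beth    | Linear Algebra
Bob     | Databases     
Zoe     | Physics       
Yara    | Algebra       
George  | Programming   
Ivan    | Physics       
Quinn   | NULL          
Eli     | Linear Algebra
Alice   | Programming   


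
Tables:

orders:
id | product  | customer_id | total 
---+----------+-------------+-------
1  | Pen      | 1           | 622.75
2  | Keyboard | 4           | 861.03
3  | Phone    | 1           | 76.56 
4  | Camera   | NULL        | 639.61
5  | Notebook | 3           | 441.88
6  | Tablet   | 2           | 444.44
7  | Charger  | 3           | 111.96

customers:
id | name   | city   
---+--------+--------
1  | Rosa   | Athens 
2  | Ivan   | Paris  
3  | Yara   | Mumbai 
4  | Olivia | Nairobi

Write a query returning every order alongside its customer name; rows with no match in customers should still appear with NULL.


LEFT JOIN keeps every row from orders (the left table); where customer_id has no match in customers, the customer columns become NULL. Walk through each order:
  - order 1 (Pen): customer_id=1 -> matches Rosa
  - order 2 (Keyboard): customer_id=4 -> matches Olivia
  - order 3 (Phone): customer_id=1 -> matches Rosa
  - order 4 (Camera): customer_id=NULL, no match -> kept with NULL
  - order 5 (Notebook): customer_id=3 -> matches Yara
  - order 6 (Tablet): customer_id=2 -> matches Ivan
  - order 7 (Charger): customer_id=3 -> matches Yara
All 7 rows appear; 1 has NULL customer.

SQL:
SELECT a.product, b.name AS customer
FROM orders a
LEFT JOIN customers b ON a.customer_id = b.id

Result:
product  | customer
---------+---------
Pen      | Rosa    
Keyboard | Olivia  
Phone    | Rosa    
Camera   | NULL    
Notebook | Yara    
Tablet   | Ivan    
Charger  | Yara    


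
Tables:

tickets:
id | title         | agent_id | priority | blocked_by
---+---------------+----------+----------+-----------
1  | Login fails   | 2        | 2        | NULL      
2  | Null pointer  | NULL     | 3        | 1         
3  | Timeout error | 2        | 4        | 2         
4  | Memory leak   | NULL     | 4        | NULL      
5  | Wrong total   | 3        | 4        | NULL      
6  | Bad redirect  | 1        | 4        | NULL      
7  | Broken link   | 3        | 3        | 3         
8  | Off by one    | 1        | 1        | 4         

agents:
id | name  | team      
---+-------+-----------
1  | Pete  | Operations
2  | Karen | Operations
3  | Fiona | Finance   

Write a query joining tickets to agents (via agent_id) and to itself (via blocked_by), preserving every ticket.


Two LEFT JOINs from the same base table tickets: one to agents via agent_id, one to tickets itself via blocked_by. Both are LEFT so every ticket is preserved.
Match against agents:
  - ticket 1 (Login fails): agent_id=2 -> matches Karen
  - ticket 2 (Null pointer): agent_id=NULL, no match -> kept with NULL
  - ticket 3 (Timeout error): agent_id=2 -> matches Karen
  - ticket 4 (Memory leak): agent_id=NULL, no match -> kept with NULL
  - ticket 5 (Wrong total): agent_id=3 -> matches Fiona
  - ticket 6 (Bad redirect): agent_id=1 -> matches Pete
  - ticket 7 (Broken link): agent_id=3 -> matches Fiona
  - ticket 8 (Off by one): agent_id=1 -> matches Pete
Match against tickets (self):
  - ticket 1 (Login fails): blocked_by=NULL -> NULL
  - ticket 2 (Null pointer): blocked_by=1 -> Login fails
  - ticket 3 (Timeout error): blocked_by=2 -> Null pointer
  - ticket 4 (Memory leak): blocked_by=NULL -> NULL
  - ticket 5 (Wrong total): blocked_by=NULL -> NULL
  - ticket 6 (Bad redirect): blocked_by=NULL -> NULL
  - ticket 7 (Broken link): blocked_by=3 -> Timeout error
  - ticket 8 (Off by one): blocked_by=4 -> Memory leak

SQL:
SELECT a.title, b.name AS agent, c.title AS blocked_by
FROM tickets a
LEFT JOIN agents b ON a.agent_id = b.id
LEFT JOIN tickets c ON a.blocked_by = c.id

Result:
title         | agent | blocked_by   
--------------+-------+--------------
Login fails   | Karen | NULL         
Null pointer  | NULL  | Login fails  
Timeout error | Karen | Null pointer 
Memory leak   | NULL  | NULL         
Wrong total   | Fiona | NULL         
Bad redirect  | Pete  | NULL         
Broken link   | Fiona | Timeout error
Off by one    | Pete  | Memory leak  


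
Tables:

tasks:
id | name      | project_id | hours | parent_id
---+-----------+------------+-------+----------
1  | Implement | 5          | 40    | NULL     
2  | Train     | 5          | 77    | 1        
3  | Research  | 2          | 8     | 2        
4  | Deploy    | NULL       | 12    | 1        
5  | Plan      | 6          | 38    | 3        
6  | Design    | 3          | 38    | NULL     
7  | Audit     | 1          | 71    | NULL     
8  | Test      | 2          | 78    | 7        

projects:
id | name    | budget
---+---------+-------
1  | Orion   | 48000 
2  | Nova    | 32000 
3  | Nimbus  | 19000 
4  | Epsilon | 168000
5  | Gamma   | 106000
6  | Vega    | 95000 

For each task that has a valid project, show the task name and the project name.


INNER JOIN keeps only tasks rows whose project_id matches an id in projects. Walk through each task:
  - task 1 (Implement): project_id=5 -> matches Gamma
  - task 2 (Train): project_id=5 -> matches Gamma
  - task 3 (Research): project_id=2 -> matches Nova
  - task 4 (Deploy): project_id=NULL, no match -> dropped
  - task 5 (Plan): project_id=6 -> matches Vega
  - task 6 (Design): project_id=3 -> matches Nimbus
  - task 7 (Audit): project_id=1 -> matches Orion
  - task 8 (Test): project_id=2 -> matches Nova
So 1 of 8 rows is dropped.

SQL:
SELECT a.name, b.name AS project
FROM tasks a
INNER JOIN projects b ON a.project_id = b.id

Result:
name      | project
----------+--------
Implement | Gamma  
Train     | Gamma  
Research  | Nova   
Plan      | Vega   
Design    | Nimbus 
Audit     | Orion  
Test      | Nova   


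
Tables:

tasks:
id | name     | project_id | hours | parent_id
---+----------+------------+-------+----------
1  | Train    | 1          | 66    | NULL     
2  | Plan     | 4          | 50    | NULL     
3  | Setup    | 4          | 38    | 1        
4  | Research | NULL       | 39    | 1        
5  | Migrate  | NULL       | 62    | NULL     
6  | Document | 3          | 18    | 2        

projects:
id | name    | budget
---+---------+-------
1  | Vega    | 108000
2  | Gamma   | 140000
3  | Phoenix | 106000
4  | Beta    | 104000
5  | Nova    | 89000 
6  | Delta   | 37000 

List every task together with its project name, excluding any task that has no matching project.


INNER JOIN keeps only tasks rows whose project_id matches an id in projects. Walk through each task:
  - task 1 (Train): project_id=1 -> matches Vega
  - task 2 (Plan): project_id=4 -> matches Beta
  - task 3 (Setup): project_id=4 -> matches Beta
  - task 4 (Research): project_id=NULL, no match -> dropped
  - task 5 (Migrate): project_id=NULL, no match -> dropped
  - task 6 (Document): project_id=3 -> matches Phoenix
So 2 of 6 rows are dropped.

SQL:
SELECT a.name, b.name AS project
FROM tasks a
INNER JOIN projects b ON a.project_id = b.id

Result:
name     | project
---------+--------
Train    | Vega   
Plan     | Beta   
Setup    | Beta   
Document | Phoenix


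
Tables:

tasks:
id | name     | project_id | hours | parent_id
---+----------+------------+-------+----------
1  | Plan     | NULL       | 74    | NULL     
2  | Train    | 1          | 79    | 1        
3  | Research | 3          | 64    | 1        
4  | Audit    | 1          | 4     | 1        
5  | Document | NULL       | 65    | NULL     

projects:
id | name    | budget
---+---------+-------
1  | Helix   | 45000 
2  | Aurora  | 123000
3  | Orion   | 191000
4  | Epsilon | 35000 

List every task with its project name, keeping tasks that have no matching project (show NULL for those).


LEFT JOIN keeps every row from tasks (the left table); where project_id has no match in projects, the project columns become NULL. Walk through each task:
  - task 1 (Plan): project_id=NULL, no match -> kept with NULL
  - task 2 (Train): project_id=1 -> matches Helix
  - task 3 (Research): project_id=3 -> matches Orion
  - task 4 (Audit): project_id=1 -> matches Helix
  - task 5 (Document): project_id=NULL, no match -> kept with NULL
All 5 rows appear; 2 have NULL project.

SQL:
SELECT a.name, b.name AS project
FROM tasks a
LEFT JOIN projects b ON a.project_id = b.id

Result:
name     | project
---------+--------
Plan     | NULL   
Train    | Helix  
Research | Orion  
Audit    | Helix  
Document | NULL   


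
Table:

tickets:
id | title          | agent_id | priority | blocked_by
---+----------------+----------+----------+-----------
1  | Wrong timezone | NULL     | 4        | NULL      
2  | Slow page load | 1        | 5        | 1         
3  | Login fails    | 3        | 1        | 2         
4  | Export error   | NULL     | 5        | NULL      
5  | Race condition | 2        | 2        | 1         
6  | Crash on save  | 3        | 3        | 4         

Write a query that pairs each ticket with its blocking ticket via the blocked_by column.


This is a self-join: tickets is joined to a second copy of itself, matching each row's blocked_by to another row's id. Use LEFT JOIN so rows with blocked_by=NULL are kept.
  - ticket 1 (Wrong timezone): blocked_by=NULL -> NULL
  - ticket 2 (Slow page load): blocked_by=1 -> Wrong timezone
  - ticket 3 (Login fails): blocked_by=2 -> Slow page load
  - ticket 4 (Export error): blocked_by=NULL -> NULL
  - ticket 5 (Race condition): blocked_by=1 -> Wrong timezone
  - ticket 6 (Crash on save): blocked_by=4 -> Export error

SQL:
SELECT a.title AS item, b.title AS blocked_by
FROM tickets a
LEFT JOIN tickets b ON a.blocked_by = b.id

Result:
item           | blocked_by    
---------------+---------------
Wrong timezone | NULL          
Slow page load | Wrong timezone
Login fails    | Slow page load
Export error   | NULL          
Race condition | Wrong timezone
Crash on save  | Export error  
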